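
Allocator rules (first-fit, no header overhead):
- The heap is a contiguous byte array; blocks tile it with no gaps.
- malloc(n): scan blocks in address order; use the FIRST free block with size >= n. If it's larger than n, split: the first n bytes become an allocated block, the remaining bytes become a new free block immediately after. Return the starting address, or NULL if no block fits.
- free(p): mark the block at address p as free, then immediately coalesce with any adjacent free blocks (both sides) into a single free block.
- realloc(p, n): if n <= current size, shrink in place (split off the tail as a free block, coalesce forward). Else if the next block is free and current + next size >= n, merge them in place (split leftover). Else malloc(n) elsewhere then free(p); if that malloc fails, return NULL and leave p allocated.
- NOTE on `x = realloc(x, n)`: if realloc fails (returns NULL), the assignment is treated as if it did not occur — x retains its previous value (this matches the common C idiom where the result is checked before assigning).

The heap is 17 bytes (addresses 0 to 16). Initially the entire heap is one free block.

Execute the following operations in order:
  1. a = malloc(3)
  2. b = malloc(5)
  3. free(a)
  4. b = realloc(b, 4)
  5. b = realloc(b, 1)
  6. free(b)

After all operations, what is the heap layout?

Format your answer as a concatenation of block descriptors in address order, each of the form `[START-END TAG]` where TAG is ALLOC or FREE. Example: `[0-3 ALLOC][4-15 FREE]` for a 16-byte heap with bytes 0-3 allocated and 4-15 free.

Answer: [0-16 FREE]

Derivation:
Op 1: a = malloc(3) -> a = 0; heap: [0-2 ALLOC][3-16 FREE]
Op 2: b = malloc(5) -> b = 3; heap: [0-2 ALLOC][3-7 ALLOC][8-16 FREE]
Op 3: free(a) -> (freed a); heap: [0-2 FREE][3-7 ALLOC][8-16 FREE]
Op 4: b = realloc(b, 4) -> b = 3; heap: [0-2 FREE][3-6 ALLOC][7-16 FREE]
Op 5: b = realloc(b, 1) -> b = 3; heap: [0-2 FREE][3-3 ALLOC][4-16 FREE]
Op 6: free(b) -> (freed b); heap: [0-16 FREE]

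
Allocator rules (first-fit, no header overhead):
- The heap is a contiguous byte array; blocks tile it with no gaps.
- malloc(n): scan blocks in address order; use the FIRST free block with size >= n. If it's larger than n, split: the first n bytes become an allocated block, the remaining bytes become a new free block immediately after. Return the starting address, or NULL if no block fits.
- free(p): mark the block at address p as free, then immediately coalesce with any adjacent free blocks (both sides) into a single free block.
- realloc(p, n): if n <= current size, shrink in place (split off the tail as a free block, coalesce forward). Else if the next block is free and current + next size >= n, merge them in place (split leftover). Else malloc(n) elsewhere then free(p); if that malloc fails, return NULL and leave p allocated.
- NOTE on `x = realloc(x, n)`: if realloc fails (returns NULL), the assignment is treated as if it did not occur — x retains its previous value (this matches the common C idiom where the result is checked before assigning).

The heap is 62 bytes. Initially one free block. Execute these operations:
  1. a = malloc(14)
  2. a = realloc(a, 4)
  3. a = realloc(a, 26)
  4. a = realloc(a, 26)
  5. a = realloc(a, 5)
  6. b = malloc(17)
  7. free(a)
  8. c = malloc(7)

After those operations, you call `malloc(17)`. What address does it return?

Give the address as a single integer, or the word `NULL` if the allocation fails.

Op 1: a = malloc(14) -> a = 0; heap: [0-13 ALLOC][14-61 FREE]
Op 2: a = realloc(a, 4) -> a = 0; heap: [0-3 ALLOC][4-61 FREE]
Op 3: a = realloc(a, 26) -> a = 0; heap: [0-25 ALLOC][26-61 FREE]
Op 4: a = realloc(a, 26) -> a = 0; heap: [0-25 ALLOC][26-61 FREE]
Op 5: a = realloc(a, 5) -> a = 0; heap: [0-4 ALLOC][5-61 FREE]
Op 6: b = malloc(17) -> b = 5; heap: [0-4 ALLOC][5-21 ALLOC][22-61 FREE]
Op 7: free(a) -> (freed a); heap: [0-4 FREE][5-21 ALLOC][22-61 FREE]
Op 8: c = malloc(7) -> c = 22; heap: [0-4 FREE][5-21 ALLOC][22-28 ALLOC][29-61 FREE]
malloc(17): first-fit scan over [0-4 FREE][5-21 ALLOC][22-28 ALLOC][29-61 FREE] -> 29

Answer: 29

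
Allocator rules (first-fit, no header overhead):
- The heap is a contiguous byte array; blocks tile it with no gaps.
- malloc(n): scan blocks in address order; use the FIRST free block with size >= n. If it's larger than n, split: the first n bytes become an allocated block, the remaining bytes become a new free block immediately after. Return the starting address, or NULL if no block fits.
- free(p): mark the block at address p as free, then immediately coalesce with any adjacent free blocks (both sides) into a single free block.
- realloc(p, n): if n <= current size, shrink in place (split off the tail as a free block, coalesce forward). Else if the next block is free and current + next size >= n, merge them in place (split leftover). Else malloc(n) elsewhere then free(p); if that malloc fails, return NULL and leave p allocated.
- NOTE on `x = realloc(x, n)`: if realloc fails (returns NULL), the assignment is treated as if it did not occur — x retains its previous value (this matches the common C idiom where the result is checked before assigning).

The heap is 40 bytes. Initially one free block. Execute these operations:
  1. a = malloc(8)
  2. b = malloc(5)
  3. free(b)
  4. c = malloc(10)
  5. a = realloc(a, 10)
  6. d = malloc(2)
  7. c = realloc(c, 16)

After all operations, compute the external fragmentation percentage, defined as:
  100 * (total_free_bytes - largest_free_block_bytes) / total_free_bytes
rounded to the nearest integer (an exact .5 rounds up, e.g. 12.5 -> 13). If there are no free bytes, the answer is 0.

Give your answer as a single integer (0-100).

Answer: 33

Derivation:
Op 1: a = malloc(8) -> a = 0; heap: [0-7 ALLOC][8-39 FREE]
Op 2: b = malloc(5) -> b = 8; heap: [0-7 ALLOC][8-12 ALLOC][13-39 FREE]
Op 3: free(b) -> (freed b); heap: [0-7 ALLOC][8-39 FREE]
Op 4: c = malloc(10) -> c = 8; heap: [0-7 ALLOC][8-17 ALLOC][18-39 FREE]
Op 5: a = realloc(a, 10) -> a = 18; heap: [0-7 FREE][8-17 ALLOC][18-27 ALLOC][28-39 FREE]
Op 6: d = malloc(2) -> d = 0; heap: [0-1 ALLOC][2-7 FREE][8-17 ALLOC][18-27 ALLOC][28-39 FREE]
Op 7: c = realloc(c, 16) -> NULL (c unchanged); heap: [0-1 ALLOC][2-7 FREE][8-17 ALLOC][18-27 ALLOC][28-39 FREE]
Free blocks: [6 12] total_free=18 largest=12 -> 100*(18-12)/18 = 600/18 ≈ 33.333 -> rounds to 33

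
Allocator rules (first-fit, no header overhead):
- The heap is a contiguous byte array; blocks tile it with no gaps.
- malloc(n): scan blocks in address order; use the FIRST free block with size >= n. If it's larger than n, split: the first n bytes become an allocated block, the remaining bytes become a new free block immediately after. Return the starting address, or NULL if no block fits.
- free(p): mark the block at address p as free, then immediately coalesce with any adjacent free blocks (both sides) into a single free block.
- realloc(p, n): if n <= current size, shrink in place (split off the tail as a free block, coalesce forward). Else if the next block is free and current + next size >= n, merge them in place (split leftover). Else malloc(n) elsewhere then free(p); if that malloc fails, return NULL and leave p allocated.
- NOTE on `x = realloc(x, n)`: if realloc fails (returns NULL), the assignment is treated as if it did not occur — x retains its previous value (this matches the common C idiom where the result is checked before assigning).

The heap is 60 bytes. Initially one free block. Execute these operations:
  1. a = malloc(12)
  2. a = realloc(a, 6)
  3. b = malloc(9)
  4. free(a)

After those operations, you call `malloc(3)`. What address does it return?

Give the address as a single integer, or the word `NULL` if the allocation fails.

Answer: 0

Derivation:
Op 1: a = malloc(12) -> a = 0; heap: [0-11 ALLOC][12-59 FREE]
Op 2: a = realloc(a, 6) -> a = 0; heap: [0-5 ALLOC][6-59 FREE]
Op 3: b = malloc(9) -> b = 6; heap: [0-5 ALLOC][6-14 ALLOC][15-59 FREE]
Op 4: free(a) -> (freed a); heap: [0-5 FREE][6-14 ALLOC][15-59 FREE]
malloc(3): first-fit scan over [0-5 FREE][6-14 ALLOC][15-59 FREE] -> 0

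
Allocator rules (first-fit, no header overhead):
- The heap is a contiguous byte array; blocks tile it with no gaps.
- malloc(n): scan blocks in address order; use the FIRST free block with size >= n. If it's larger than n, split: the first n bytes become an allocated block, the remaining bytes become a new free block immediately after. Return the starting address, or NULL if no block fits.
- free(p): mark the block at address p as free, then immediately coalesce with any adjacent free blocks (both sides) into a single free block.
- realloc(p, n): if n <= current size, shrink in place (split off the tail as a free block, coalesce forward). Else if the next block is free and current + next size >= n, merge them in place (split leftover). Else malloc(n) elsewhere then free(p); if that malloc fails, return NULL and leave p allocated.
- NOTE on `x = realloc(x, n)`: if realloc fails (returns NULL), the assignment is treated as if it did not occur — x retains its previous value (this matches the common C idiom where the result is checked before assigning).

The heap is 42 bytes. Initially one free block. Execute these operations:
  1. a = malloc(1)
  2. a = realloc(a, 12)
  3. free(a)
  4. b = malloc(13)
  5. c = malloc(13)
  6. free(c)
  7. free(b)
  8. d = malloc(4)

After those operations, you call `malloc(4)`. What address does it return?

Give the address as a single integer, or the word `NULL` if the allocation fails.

Answer: 4

Derivation:
Op 1: a = malloc(1) -> a = 0; heap: [0-0 ALLOC][1-41 FREE]
Op 2: a = realloc(a, 12) -> a = 0; heap: [0-11 ALLOC][12-41 FREE]
Op 3: free(a) -> (freed a); heap: [0-41 FREE]
Op 4: b = malloc(13) -> b = 0; heap: [0-12 ALLOC][13-41 FREE]
Op 5: c = malloc(13) -> c = 13; heap: [0-12 ALLOC][13-25 ALLOC][26-41 FREE]
Op 6: free(c) -> (freed c); heap: [0-12 ALLOC][13-41 FREE]
Op 7: free(b) -> (freed b); heap: [0-41 FREE]
Op 8: d = malloc(4) -> d = 0; heap: [0-3 ALLOC][4-41 FREE]
malloc(4): first-fit scan over [0-3 ALLOC][4-41 FREE] -> 4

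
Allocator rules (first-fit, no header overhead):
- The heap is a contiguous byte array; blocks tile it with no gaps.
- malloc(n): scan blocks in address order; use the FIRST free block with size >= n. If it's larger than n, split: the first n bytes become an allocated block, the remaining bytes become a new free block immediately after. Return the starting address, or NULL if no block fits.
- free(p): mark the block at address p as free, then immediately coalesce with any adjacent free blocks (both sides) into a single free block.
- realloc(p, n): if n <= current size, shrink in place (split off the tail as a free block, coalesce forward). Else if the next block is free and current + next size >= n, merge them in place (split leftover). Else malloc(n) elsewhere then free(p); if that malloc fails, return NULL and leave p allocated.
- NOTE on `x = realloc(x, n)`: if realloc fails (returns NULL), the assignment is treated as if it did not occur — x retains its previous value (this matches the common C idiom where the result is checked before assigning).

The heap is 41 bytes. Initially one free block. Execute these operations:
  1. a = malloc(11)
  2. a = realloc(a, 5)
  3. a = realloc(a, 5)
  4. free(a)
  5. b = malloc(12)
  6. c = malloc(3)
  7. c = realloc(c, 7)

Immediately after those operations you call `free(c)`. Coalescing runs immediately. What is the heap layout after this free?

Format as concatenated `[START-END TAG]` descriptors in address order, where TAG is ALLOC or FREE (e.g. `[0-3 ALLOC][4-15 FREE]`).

Answer: [0-11 ALLOC][12-40 FREE]

Derivation:
Op 1: a = malloc(11) -> a = 0; heap: [0-10 ALLOC][11-40 FREE]
Op 2: a = realloc(a, 5) -> a = 0; heap: [0-4 ALLOC][5-40 FREE]
Op 3: a = realloc(a, 5) -> a = 0; heap: [0-4 ALLOC][5-40 FREE]
Op 4: free(a) -> (freed a); heap: [0-40 FREE]
Op 5: b = malloc(12) -> b = 0; heap: [0-11 ALLOC][12-40 FREE]
Op 6: c = malloc(3) -> c = 12; heap: [0-11 ALLOC][12-14 ALLOC][15-40 FREE]
Op 7: c = realloc(c, 7) -> c = 12; heap: [0-11 ALLOC][12-18 ALLOC][19-40 FREE]
free(c): c = 12 -> block [12-18 ALLOC]; mark free, coalesce with adjacent free neighbors -> [0-11 ALLOC][12-40 FREE]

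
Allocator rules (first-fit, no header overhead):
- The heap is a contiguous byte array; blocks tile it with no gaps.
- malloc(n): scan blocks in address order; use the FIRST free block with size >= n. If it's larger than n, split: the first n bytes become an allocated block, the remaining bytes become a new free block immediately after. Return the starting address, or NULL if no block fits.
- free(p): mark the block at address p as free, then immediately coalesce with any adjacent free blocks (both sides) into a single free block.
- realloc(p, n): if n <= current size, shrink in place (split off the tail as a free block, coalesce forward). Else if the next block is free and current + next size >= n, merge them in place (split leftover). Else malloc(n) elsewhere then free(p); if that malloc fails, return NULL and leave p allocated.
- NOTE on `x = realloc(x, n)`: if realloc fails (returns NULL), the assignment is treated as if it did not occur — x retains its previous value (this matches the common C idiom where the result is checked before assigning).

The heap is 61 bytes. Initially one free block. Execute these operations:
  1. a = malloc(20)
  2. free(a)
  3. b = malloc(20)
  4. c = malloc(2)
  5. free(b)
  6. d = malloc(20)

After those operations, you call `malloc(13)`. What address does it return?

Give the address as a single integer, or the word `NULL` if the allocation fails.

Op 1: a = malloc(20) -> a = 0; heap: [0-19 ALLOC][20-60 FREE]
Op 2: free(a) -> (freed a); heap: [0-60 FREE]
Op 3: b = malloc(20) -> b = 0; heap: [0-19 ALLOC][20-60 FREE]
Op 4: c = malloc(2) -> c = 20; heap: [0-19 ALLOC][20-21 ALLOC][22-60 FREE]
Op 5: free(b) -> (freed b); heap: [0-19 FREE][20-21 ALLOC][22-60 FREE]
Op 6: d = malloc(20) -> d = 0; heap: [0-19 ALLOC][20-21 ALLOC][22-60 FREE]
malloc(13): first-fit scan over [0-19 ALLOC][20-21 ALLOC][22-60 FREE] -> 22

Answer: 22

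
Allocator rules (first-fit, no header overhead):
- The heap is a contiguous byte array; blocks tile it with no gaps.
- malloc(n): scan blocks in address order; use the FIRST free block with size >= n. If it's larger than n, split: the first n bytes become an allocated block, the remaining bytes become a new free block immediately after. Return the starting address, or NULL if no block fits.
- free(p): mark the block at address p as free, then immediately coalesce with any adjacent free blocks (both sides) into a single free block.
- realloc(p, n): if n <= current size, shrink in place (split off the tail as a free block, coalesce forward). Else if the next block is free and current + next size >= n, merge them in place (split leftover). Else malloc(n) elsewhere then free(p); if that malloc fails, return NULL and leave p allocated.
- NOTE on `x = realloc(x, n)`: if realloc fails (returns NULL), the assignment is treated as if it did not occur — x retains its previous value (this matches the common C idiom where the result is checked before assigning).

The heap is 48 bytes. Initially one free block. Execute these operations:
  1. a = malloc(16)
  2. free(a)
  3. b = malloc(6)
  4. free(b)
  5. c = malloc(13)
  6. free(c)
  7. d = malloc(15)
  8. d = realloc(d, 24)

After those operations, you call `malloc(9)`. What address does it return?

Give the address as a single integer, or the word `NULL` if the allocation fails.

Op 1: a = malloc(16) -> a = 0; heap: [0-15 ALLOC][16-47 FREE]
Op 2: free(a) -> (freed a); heap: [0-47 FREE]
Op 3: b = malloc(6) -> b = 0; heap: [0-5 ALLOC][6-47 FREE]
Op 4: free(b) -> (freed b); heap: [0-47 FREE]
Op 5: c = malloc(13) -> c = 0; heap: [0-12 ALLOC][13-47 FREE]
Op 6: free(c) -> (freed c); heap: [0-47 FREE]
Op 7: d = malloc(15) -> d = 0; heap: [0-14 ALLOC][15-47 FREE]
Op 8: d = realloc(d, 24) -> d = 0; heap: [0-23 ALLOC][24-47 FREE]
malloc(9): first-fit scan over [0-23 ALLOC][24-47 FREE] -> 24

Answer: 24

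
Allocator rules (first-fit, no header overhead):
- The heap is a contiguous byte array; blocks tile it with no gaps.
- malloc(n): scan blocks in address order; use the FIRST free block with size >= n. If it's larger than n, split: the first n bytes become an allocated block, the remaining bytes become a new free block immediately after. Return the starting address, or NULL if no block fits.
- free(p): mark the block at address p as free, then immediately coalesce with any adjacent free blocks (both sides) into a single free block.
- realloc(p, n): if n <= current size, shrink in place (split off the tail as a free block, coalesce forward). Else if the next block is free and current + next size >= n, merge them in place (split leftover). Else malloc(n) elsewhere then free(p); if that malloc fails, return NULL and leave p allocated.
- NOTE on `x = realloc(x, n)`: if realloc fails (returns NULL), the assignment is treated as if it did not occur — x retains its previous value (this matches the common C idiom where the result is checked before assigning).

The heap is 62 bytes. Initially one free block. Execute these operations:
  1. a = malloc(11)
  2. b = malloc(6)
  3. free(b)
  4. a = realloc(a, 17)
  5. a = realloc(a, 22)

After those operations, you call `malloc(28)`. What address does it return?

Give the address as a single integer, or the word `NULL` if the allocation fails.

Answer: 22

Derivation:
Op 1: a = malloc(11) -> a = 0; heap: [0-10 ALLOC][11-61 FREE]
Op 2: b = malloc(6) -> b = 11; heap: [0-10 ALLOC][11-16 ALLOC][17-61 FREE]
Op 3: free(b) -> (freed b); heap: [0-10 ALLOC][11-61 FREE]
Op 4: a = realloc(a, 17) -> a = 0; heap: [0-16 ALLOC][17-61 FREE]
Op 5: a = realloc(a, 22) -> a = 0; heap: [0-21 ALLOC][22-61 FREE]
malloc(28): first-fit scan over [0-21 ALLOC][22-61 FREE] -> 22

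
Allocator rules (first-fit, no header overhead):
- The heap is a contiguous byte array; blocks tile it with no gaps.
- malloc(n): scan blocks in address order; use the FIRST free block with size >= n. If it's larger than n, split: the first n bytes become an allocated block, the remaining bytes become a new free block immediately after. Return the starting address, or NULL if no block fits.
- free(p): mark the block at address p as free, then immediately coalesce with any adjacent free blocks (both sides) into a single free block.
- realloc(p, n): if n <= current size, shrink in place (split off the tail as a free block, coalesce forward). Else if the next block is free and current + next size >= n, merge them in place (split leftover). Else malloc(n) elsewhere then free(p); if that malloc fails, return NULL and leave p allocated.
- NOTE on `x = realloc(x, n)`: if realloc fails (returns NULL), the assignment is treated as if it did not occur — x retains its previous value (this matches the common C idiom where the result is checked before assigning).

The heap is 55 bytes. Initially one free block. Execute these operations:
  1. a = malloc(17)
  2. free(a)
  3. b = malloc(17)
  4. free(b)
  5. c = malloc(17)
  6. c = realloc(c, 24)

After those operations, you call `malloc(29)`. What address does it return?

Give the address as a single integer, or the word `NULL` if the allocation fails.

Op 1: a = malloc(17) -> a = 0; heap: [0-16 ALLOC][17-54 FREE]
Op 2: free(a) -> (freed a); heap: [0-54 FREE]
Op 3: b = malloc(17) -> b = 0; heap: [0-16 ALLOC][17-54 FREE]
Op 4: free(b) -> (freed b); heap: [0-54 FREE]
Op 5: c = malloc(17) -> c = 0; heap: [0-16 ALLOC][17-54 FREE]
Op 6: c = realloc(c, 24) -> c = 0; heap: [0-23 ALLOC][24-54 FREE]
malloc(29): first-fit scan over [0-23 ALLOC][24-54 FREE] -> 24

Answer: 24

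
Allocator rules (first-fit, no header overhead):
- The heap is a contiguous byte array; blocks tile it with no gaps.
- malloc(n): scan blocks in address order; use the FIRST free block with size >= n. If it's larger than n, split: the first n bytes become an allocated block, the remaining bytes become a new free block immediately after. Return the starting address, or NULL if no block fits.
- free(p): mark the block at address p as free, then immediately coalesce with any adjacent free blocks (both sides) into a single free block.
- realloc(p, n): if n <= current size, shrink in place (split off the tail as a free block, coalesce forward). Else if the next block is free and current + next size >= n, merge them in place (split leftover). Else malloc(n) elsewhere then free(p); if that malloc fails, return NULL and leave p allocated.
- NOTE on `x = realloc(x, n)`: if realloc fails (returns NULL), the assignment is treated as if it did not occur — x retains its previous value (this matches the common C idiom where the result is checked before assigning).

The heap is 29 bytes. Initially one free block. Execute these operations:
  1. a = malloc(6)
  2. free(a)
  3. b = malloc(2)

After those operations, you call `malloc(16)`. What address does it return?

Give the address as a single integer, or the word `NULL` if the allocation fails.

Answer: 2

Derivation:
Op 1: a = malloc(6) -> a = 0; heap: [0-5 ALLOC][6-28 FREE]
Op 2: free(a) -> (freed a); heap: [0-28 FREE]
Op 3: b = malloc(2) -> b = 0; heap: [0-1 ALLOC][2-28 FREE]
malloc(16): first-fit scan over [0-1 ALLOC][2-28 FREE] -> 2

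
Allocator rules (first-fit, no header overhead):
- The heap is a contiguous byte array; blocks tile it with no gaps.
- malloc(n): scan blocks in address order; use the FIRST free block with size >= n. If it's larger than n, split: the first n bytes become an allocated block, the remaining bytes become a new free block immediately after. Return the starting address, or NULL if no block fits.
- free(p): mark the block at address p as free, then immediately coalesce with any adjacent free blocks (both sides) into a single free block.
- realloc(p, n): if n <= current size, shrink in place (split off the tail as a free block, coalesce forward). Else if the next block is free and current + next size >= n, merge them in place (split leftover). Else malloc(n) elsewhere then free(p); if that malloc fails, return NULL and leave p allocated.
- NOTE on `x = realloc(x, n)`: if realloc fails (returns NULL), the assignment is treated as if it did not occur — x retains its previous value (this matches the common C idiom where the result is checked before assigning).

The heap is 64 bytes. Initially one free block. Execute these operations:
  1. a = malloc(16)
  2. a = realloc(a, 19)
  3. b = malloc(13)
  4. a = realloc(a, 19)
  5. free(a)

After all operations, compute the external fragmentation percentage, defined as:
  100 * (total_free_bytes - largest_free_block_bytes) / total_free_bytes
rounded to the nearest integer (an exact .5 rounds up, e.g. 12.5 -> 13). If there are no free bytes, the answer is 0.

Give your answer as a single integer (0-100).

Op 1: a = malloc(16) -> a = 0; heap: [0-15 ALLOC][16-63 FREE]
Op 2: a = realloc(a, 19) -> a = 0; heap: [0-18 ALLOC][19-63 FREE]
Op 3: b = malloc(13) -> b = 19; heap: [0-18 ALLOC][19-31 ALLOC][32-63 FREE]
Op 4: a = realloc(a, 19) -> a = 0; heap: [0-18 ALLOC][19-31 ALLOC][32-63 FREE]
Op 5: free(a) -> (freed a); heap: [0-18 FREE][19-31 ALLOC][32-63 FREE]
Free blocks: [19 32] total_free=51 largest=32 -> 100*(51-32)/51 = 1900/51 ≈ 37.255 -> rounds to 37

Answer: 37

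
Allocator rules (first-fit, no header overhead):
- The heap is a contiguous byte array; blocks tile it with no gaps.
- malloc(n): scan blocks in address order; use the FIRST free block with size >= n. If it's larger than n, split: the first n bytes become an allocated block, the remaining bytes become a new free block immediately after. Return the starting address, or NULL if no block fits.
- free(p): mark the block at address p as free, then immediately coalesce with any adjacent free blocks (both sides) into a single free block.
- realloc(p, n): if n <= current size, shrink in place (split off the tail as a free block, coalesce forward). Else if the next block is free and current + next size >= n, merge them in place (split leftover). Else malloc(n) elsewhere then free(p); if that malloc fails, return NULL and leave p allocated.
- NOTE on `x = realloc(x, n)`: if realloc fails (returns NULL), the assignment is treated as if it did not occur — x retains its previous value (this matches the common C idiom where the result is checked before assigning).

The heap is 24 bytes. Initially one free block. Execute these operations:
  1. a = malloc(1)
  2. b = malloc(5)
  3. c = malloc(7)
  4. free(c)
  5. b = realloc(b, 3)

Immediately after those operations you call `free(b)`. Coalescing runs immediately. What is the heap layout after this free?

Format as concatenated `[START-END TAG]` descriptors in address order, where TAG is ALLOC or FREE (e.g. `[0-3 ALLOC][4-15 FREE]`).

Op 1: a = malloc(1) -> a = 0; heap: [0-0 ALLOC][1-23 FREE]
Op 2: b = malloc(5) -> b = 1; heap: [0-0 ALLOC][1-5 ALLOC][6-23 FREE]
Op 3: c = malloc(7) -> c = 6; heap: [0-0 ALLOC][1-5 ALLOC][6-12 ALLOC][13-23 FREE]
Op 4: free(c) -> (freed c); heap: [0-0 ALLOC][1-5 ALLOC][6-23 FREE]
Op 5: b = realloc(b, 3) -> b = 1; heap: [0-0 ALLOC][1-3 ALLOC][4-23 FREE]
free(b): b = 1 -> block [1-3 ALLOC]; mark free, coalesce with adjacent free neighbors -> [0-0 ALLOC][1-23 FREE]

Answer: [0-0 ALLOC][1-23 FREE]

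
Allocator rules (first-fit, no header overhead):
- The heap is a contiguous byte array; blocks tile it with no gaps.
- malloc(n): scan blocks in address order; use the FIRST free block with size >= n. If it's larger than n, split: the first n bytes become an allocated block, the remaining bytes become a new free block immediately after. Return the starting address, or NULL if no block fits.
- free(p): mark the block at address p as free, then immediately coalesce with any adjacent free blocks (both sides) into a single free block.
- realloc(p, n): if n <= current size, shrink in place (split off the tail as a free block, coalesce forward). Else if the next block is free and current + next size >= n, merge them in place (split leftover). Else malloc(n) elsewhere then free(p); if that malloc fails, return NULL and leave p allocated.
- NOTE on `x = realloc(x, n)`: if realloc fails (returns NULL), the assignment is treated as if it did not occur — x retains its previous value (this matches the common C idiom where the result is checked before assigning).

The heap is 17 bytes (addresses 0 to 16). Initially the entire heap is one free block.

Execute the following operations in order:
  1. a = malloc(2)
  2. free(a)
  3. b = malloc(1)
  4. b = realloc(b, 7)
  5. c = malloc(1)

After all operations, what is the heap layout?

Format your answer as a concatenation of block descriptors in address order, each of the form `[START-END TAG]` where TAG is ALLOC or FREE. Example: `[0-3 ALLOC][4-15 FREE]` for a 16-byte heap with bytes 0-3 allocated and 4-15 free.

Op 1: a = malloc(2) -> a = 0; heap: [0-1 ALLOC][2-16 FREE]
Op 2: free(a) -> (freed a); heap: [0-16 FREE]
Op 3: b = malloc(1) -> b = 0; heap: [0-0 ALLOC][1-16 FREE]
Op 4: b = realloc(b, 7) -> b = 0; heap: [0-6 ALLOC][7-16 FREE]
Op 5: c = malloc(1) -> c = 7; heap: [0-6 ALLOC][7-7 ALLOC][8-16 FREE]

Answer: [0-6 ALLOC][7-7 ALLOC][8-16 FREE]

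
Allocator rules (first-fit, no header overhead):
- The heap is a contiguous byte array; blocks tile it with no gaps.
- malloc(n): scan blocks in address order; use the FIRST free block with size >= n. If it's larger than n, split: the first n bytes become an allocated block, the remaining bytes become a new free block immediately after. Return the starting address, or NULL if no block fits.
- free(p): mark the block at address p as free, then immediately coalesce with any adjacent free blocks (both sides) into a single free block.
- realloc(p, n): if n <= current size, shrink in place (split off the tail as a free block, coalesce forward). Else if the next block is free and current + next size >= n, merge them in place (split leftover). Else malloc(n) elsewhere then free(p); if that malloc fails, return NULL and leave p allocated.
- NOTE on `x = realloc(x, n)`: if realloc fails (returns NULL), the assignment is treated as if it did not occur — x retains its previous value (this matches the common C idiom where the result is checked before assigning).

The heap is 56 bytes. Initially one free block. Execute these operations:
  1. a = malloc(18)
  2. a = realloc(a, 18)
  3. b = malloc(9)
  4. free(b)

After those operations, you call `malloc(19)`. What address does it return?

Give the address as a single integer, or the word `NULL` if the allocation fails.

Op 1: a = malloc(18) -> a = 0; heap: [0-17 ALLOC][18-55 FREE]
Op 2: a = realloc(a, 18) -> a = 0; heap: [0-17 ALLOC][18-55 FREE]
Op 3: b = malloc(9) -> b = 18; heap: [0-17 ALLOC][18-26 ALLOC][27-55 FREE]
Op 4: free(b) -> (freed b); heap: [0-17 ALLOC][18-55 FREE]
malloc(19): first-fit scan over [0-17 ALLOC][18-55 FREE] -> 18

Answer: 18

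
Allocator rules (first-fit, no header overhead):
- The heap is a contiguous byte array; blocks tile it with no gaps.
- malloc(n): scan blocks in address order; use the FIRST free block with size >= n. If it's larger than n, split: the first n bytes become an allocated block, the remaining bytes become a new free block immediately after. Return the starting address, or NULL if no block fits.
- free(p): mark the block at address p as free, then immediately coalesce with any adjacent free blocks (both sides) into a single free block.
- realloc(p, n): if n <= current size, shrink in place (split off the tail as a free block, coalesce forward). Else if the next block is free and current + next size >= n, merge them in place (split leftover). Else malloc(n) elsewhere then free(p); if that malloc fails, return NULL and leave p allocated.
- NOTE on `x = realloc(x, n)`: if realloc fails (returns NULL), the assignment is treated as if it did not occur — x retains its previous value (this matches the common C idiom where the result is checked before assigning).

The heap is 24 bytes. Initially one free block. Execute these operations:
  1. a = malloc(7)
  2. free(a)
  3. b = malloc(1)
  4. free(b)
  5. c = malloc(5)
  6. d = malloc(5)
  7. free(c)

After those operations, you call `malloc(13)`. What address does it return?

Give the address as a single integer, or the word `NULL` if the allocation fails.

Answer: 10

Derivation:
Op 1: a = malloc(7) -> a = 0; heap: [0-6 ALLOC][7-23 FREE]
Op 2: free(a) -> (freed a); heap: [0-23 FREE]
Op 3: b = malloc(1) -> b = 0; heap: [0-0 ALLOC][1-23 FREE]
Op 4: free(b) -> (freed b); heap: [0-23 FREE]
Op 5: c = malloc(5) -> c = 0; heap: [0-4 ALLOC][5-23 FREE]
Op 6: d = malloc(5) -> d = 5; heap: [0-4 ALLOC][5-9 ALLOC][10-23 FREE]
Op 7: free(c) -> (freed c); heap: [0-4 FREE][5-9 ALLOC][10-23 FREE]
malloc(13): first-fit scan over [0-4 FREE][5-9 ALLOC][10-23 FREE] -> 10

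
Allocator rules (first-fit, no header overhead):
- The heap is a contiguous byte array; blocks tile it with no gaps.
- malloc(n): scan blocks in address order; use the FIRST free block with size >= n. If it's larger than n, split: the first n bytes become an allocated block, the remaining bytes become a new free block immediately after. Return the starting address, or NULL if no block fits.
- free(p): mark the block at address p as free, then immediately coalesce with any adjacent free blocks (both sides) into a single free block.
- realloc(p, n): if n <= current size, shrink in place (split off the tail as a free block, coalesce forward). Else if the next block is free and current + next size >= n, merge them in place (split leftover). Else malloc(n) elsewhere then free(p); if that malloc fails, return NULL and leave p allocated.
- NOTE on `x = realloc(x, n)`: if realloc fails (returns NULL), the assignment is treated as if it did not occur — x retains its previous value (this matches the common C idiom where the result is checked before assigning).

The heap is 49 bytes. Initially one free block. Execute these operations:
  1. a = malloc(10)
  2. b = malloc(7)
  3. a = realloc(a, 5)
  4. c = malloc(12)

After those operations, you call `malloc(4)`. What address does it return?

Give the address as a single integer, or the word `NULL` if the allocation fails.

Answer: 5

Derivation:
Op 1: a = malloc(10) -> a = 0; heap: [0-9 ALLOC][10-48 FREE]
Op 2: b = malloc(7) -> b = 10; heap: [0-9 ALLOC][10-16 ALLOC][17-48 FREE]
Op 3: a = realloc(a, 5) -> a = 0; heap: [0-4 ALLOC][5-9 FREE][10-16 ALLOC][17-48 FREE]
Op 4: c = malloc(12) -> c = 17; heap: [0-4 ALLOC][5-9 FREE][10-16 ALLOC][17-28 ALLOC][29-48 FREE]
malloc(4): first-fit scan over [0-4 ALLOC][5-9 FREE][10-16 ALLOC][17-28 ALLOC][29-48 FREE] -> 5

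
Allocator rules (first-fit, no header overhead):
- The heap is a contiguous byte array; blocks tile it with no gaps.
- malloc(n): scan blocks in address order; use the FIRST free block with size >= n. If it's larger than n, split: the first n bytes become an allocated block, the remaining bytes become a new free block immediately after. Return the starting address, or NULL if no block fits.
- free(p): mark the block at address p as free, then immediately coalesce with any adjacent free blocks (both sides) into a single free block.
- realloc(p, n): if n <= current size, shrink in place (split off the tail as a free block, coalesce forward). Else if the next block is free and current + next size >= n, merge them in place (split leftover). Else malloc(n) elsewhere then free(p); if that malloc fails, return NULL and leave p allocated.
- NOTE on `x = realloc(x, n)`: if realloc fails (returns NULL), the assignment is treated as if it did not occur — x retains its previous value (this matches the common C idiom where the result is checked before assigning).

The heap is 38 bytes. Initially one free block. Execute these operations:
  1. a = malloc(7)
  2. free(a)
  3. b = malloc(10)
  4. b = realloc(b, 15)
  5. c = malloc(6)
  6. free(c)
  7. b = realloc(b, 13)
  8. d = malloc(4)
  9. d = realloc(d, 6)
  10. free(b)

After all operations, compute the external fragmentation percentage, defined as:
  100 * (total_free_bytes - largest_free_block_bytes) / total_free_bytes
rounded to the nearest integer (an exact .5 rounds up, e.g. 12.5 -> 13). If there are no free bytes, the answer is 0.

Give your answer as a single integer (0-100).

Answer: 41

Derivation:
Op 1: a = malloc(7) -> a = 0; heap: [0-6 ALLOC][7-37 FREE]
Op 2: free(a) -> (freed a); heap: [0-37 FREE]
Op 3: b = malloc(10) -> b = 0; heap: [0-9 ALLOC][10-37 FREE]
Op 4: b = realloc(b, 15) -> b = 0; heap: [0-14 ALLOC][15-37 FREE]
Op 5: c = malloc(6) -> c = 15; heap: [0-14 ALLOC][15-20 ALLOC][21-37 FREE]
Op 6: free(c) -> (freed c); heap: [0-14 ALLOC][15-37 FREE]
Op 7: b = realloc(b, 13) -> b = 0; heap: [0-12 ALLOC][13-37 FREE]
Op 8: d = malloc(4) -> d = 13; heap: [0-12 ALLOC][13-16 ALLOC][17-37 FREE]
Op 9: d = realloc(d, 6) -> d = 13; heap: [0-12 ALLOC][13-18 ALLOC][19-37 FREE]
Op 10: free(b) -> (freed b); heap: [0-12 FREE][13-18 ALLOC][19-37 FREE]
Free blocks: [13 19] total_free=32 largest=19 -> 100*(32-19)/32 = 1300/32 = 40.625 -> rounds to 41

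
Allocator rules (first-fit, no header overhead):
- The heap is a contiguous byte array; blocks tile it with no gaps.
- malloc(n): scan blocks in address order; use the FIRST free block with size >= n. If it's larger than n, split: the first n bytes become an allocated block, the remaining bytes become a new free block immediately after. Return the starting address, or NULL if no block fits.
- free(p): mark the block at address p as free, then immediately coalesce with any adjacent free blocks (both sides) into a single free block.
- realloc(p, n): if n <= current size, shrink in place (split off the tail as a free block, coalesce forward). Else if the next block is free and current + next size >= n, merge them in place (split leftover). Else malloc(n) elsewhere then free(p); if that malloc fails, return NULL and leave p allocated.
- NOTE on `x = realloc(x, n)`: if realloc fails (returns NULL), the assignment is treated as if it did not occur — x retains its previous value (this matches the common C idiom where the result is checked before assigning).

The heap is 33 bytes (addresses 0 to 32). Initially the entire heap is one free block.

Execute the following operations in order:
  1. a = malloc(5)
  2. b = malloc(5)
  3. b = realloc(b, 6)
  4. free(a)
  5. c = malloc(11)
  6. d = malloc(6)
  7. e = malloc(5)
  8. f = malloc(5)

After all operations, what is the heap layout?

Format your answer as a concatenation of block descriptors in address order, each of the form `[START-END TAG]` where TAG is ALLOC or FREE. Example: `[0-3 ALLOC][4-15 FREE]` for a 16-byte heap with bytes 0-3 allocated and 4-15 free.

Answer: [0-4 ALLOC][5-10 ALLOC][11-21 ALLOC][22-27 ALLOC][28-32 ALLOC]

Derivation:
Op 1: a = malloc(5) -> a = 0; heap: [0-4 ALLOC][5-32 FREE]
Op 2: b = malloc(5) -> b = 5; heap: [0-4 ALLOC][5-9 ALLOC][10-32 FREE]
Op 3: b = realloc(b, 6) -> b = 5; heap: [0-4 ALLOC][5-10 ALLOC][11-32 FREE]
Op 4: free(a) -> (freed a); heap: [0-4 FREE][5-10 ALLOC][11-32 FREE]
Op 5: c = malloc(11) -> c = 11; heap: [0-4 FREE][5-10 ALLOC][11-21 ALLOC][22-32 FREE]
Op 6: d = malloc(6) -> d = 22; heap: [0-4 FREE][5-10 ALLOC][11-21 ALLOC][22-27 ALLOC][28-32 FREE]
Op 7: e = malloc(5) -> e = 0; heap: [0-4 ALLOC][5-10 ALLOC][11-21 ALLOC][22-27 ALLOC][28-32 FREE]
Op 8: f = malloc(5) -> f = 28; heap: [0-4 ALLOC][5-10 ALLOC][11-21 ALLOC][22-27 ALLOC][28-32 ALLOC]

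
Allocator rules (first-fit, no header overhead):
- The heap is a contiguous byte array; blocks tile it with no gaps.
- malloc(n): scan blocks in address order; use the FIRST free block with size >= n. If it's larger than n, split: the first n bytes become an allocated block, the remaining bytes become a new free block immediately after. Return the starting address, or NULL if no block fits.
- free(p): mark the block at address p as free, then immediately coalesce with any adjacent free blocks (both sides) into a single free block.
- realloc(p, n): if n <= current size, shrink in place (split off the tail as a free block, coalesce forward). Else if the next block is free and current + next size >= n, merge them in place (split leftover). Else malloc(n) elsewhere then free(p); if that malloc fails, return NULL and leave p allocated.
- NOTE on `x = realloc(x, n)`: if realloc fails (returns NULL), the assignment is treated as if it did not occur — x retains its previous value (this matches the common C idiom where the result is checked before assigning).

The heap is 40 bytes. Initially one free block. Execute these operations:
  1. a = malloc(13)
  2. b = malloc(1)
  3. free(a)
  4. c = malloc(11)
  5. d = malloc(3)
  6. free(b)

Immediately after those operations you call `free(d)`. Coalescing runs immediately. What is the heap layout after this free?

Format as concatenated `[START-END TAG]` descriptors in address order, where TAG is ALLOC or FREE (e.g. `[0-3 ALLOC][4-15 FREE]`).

Op 1: a = malloc(13) -> a = 0; heap: [0-12 ALLOC][13-39 FREE]
Op 2: b = malloc(1) -> b = 13; heap: [0-12 ALLOC][13-13 ALLOC][14-39 FREE]
Op 3: free(a) -> (freed a); heap: [0-12 FREE][13-13 ALLOC][14-39 FREE]
Op 4: c = malloc(11) -> c = 0; heap: [0-10 ALLOC][11-12 FREE][13-13 ALLOC][14-39 FREE]
Op 5: d = malloc(3) -> d = 14; heap: [0-10 ALLOC][11-12 FREE][13-13 ALLOC][14-16 ALLOC][17-39 FREE]
Op 6: free(b) -> (freed b); heap: [0-10 ALLOC][11-13 FREE][14-16 ALLOC][17-39 FREE]
free(d): d = 14 -> block [14-16 ALLOC]; mark free, coalesce with adjacent free neighbors -> [0-10 ALLOC][11-39 FREE]

Answer: [0-10 ALLOC][11-39 FREE]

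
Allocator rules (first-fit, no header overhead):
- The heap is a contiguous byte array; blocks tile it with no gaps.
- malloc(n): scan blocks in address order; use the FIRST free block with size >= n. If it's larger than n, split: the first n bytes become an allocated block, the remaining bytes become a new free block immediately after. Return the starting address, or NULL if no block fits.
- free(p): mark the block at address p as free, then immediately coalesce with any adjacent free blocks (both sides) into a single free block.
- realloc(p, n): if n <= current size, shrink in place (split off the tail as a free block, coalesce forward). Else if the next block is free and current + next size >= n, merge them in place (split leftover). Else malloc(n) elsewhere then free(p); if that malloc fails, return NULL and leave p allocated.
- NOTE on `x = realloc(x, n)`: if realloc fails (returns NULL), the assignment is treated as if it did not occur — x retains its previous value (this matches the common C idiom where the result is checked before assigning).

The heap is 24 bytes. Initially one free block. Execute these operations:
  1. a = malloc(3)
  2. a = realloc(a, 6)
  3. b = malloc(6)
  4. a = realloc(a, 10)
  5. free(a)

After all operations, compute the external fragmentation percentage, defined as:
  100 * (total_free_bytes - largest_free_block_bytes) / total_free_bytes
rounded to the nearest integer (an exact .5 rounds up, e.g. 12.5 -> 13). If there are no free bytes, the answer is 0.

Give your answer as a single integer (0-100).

Op 1: a = malloc(3) -> a = 0; heap: [0-2 ALLOC][3-23 FREE]
Op 2: a = realloc(a, 6) -> a = 0; heap: [0-5 ALLOC][6-23 FREE]
Op 3: b = malloc(6) -> b = 6; heap: [0-5 ALLOC][6-11 ALLOC][12-23 FREE]
Op 4: a = realloc(a, 10) -> a = 12; heap: [0-5 FREE][6-11 ALLOC][12-21 ALLOC][22-23 FREE]
Op 5: free(a) -> (freed a); heap: [0-5 FREE][6-11 ALLOC][12-23 FREE]
Free blocks: [6 12] total_free=18 largest=12 -> 100*(18-12)/18 = 600/18 ≈ 33.333 -> rounds to 33

Answer: 33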